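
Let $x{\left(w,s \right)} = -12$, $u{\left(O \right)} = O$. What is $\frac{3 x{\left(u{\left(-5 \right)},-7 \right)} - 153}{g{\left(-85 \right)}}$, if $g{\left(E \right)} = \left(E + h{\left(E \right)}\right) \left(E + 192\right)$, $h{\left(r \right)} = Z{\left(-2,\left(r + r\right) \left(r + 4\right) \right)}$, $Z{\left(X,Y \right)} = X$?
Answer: $\frac{63}{3103} \approx 0.020303$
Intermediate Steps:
$h{\left(r \right)} = -2$
$g{\left(E \right)} = \left(-2 + E\right) \left(192 + E\right)$ ($g{\left(E \right)} = \left(E - 2\right) \left(E + 192\right) = \left(-2 + E\right) \left(192 + E\right)$)
$\frac{3 x{\left(u{\left(-5 \right)},-7 \right)} - 153}{g{\left(-85 \right)}} = \frac{3 \left(-12\right) - 153}{-384 + \left(-85\right)^{2} + 190 \left(-85\right)} = \frac{-36 - 153}{-384 + 7225 - 16150} = - \frac{189}{-9309} = \left(-189\right) \left(- \frac{1}{9309}\right) = \frac{63}{3103}$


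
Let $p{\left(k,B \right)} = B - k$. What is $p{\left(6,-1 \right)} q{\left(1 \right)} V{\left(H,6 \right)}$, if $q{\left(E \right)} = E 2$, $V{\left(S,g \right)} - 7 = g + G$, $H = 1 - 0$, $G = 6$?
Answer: $-266$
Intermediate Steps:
$H = 1$ ($H = 1 + 0 = 1$)
$V{\left(S,g \right)} = 13 + g$ ($V{\left(S,g \right)} = 7 + \left(g + 6\right) = 7 + \left(6 + g\right) = 13 + g$)
$q{\left(E \right)} = 2 E$
$p{\left(6,-1 \right)} q{\left(1 \right)} V{\left(H,6 \right)} = \left(-1 - 6\right) 2 \cdot 1 \left(13 + 6\right) = \left(-1 - 6\right) 2 \cdot 19 = \left(-7\right) 2 \cdot 19 = \left(-14\right) 19 = -266$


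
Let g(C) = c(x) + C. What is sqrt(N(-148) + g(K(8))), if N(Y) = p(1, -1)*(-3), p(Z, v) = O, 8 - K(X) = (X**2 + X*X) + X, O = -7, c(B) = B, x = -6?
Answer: I*sqrt(113) ≈ 10.63*I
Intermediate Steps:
K(X) = 8 - X - 2*X**2 (K(X) = 8 - ((X**2 + X*X) + X) = 8 - ((X**2 + X**2) + X) = 8 - (2*X**2 + X) = 8 - (X + 2*X**2) = 8 + (-X - 2*X**2) = 8 - X - 2*X**2)
p(Z, v) = -7
g(C) = -6 + C
N(Y) = 21 (N(Y) = -7*(-3) = 21)
sqrt(N(-148) + g(K(8))) = sqrt(21 + (-6 + (8 - 1*8 - 2*8**2))) = sqrt(21 + (-6 + (8 - 8 - 2*64))) = sqrt(21 + (-6 + (8 - 8 - 128))) = sqrt(21 + (-6 - 128)) = sqrt(21 - 134) = sqrt(-113) = I*sqrt(113)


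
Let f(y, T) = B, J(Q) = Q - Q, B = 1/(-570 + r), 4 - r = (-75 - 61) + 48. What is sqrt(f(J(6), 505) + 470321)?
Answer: sqrt(107460822886)/478 ≈ 685.80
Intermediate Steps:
r = 92 (r = 4 - ((-75 - 61) + 48) = 4 - (-136 + 48) = 4 - 1*(-88) = 4 + 88 = 92)
B = -1/478 (B = 1/(-570 + 92) = 1/(-478) = -1/478 ≈ -0.0020920)
J(Q) = 0
f(y, T) = -1/478
sqrt(f(J(6), 505) + 470321) = sqrt(-1/478 + 470321) = sqrt(224813437/478) = sqrt(107460822886)/478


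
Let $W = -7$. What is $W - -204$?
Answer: $197$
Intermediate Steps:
$W - -204 = -7 - -204 = -7 + 204 = 197$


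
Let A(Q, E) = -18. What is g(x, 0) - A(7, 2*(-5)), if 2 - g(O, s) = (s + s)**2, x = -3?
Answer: 20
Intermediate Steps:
g(O, s) = 2 - 4*s**2 (g(O, s) = 2 - (s + s)**2 = 2 - (2*s)**2 = 2 - 4*s**2)
g(x, 0) - A(7, 2*(-5)) = (2 - 4*0**2) - 1*(-18) = (2 - 4*0) + 18 = (2 + 0) + 18 = 2 + 18 = 20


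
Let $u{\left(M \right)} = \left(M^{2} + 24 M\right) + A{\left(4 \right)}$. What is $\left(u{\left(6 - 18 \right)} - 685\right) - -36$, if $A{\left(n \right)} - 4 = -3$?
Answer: $-792$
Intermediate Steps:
$A{\left(n \right)} = 1$ ($A{\left(n \right)} = 4 - 3 = 1$)
$u{\left(M \right)} = 1 + M^{2} + 24 M$ ($u{\left(M \right)} = \left(M^{2} + 24 M\right) + 1 = 1 + M^{2} + 24 M$)
$\left(u{\left(6 - 18 \right)} - 685\right) - -36 = \left(\left(1 + \left(6 - 18\right)^{2} + 24 \left(6 - 18\right)\right) - 685\right) - -36 = \left(\left(1 + \left(-12\right)^{2} + 24 \left(-12\right)\right) - 685\right) + 36 = \left(\left(1 + 144 - 288\right) - 685\right) + 36 = \left(-143 - 685\right) + 36 = -828 + 36 = -792$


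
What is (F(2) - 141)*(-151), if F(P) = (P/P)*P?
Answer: 20989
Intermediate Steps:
F(P) = P (F(P) = 1*P = P)
(F(2) - 141)*(-151) = (2 - 141)*(-151) = -139*(-151) = 20989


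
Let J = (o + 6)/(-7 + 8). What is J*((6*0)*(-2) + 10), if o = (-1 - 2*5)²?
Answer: 1270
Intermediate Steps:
o = 121 (o = (-1 - 10)² = (-11)² = 121)
J = 127 (J = (121 + 6)/(-7 + 8) = 127/1 = 127*1 = 127)
J*((6*0)*(-2) + 10) = 127*((6*0)*(-2) + 10) = 127*(0*(-2) + 10) = 127*(0 + 10) = 127*10 = 1270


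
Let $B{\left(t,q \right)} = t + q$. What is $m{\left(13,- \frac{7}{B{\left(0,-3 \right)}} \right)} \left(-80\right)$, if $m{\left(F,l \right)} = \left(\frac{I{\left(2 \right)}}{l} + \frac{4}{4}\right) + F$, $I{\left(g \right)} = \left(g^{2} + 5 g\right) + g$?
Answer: $- \frac{11680}{7} \approx -1668.6$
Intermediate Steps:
$I{\left(g \right)} = g^{2} + 6 g$
$B{\left(t,q \right)} = q + t$
$m{\left(F,l \right)} = 1 + F + \frac{16}{l}$ ($m{\left(F,l \right)} = \left(\frac{2 \left(6 + 2\right)}{l} + \frac{4}{4}\right) + F = \left(\frac{2 \cdot 8}{l} + 4 \cdot \frac{1}{4}\right) + F = \left(\frac{16}{l} + 1\right) + F = \left(1 + \frac{16}{l}\right) + F = 1 + F + \frac{16}{l}$)
$m{\left(13,- \frac{7}{B{\left(0,-3 \right)}} \right)} \left(-80\right) = \left(1 + 13 + \frac{16}{\left(-7\right) \frac{1}{-3 + 0}}\right) \left(-80\right) = \left(1 + 13 + \frac{16}{\left(-7\right) \frac{1}{-3}}\right) \left(-80\right) = \left(1 + 13 + \frac{16}{\left(-7\right) \left(- \frac{1}{3}\right)}\right) \left(-80\right) = \left(1 + 13 + \frac{16}{\frac{7}{3}}\right) \left(-80\right) = \left(1 + 13 + 16 \cdot \frac{3}{7}\right) \left(-80\right) = \left(1 + 13 + \frac{48}{7}\right) \left(-80\right) = \frac{146}{7} \left(-80\right) = - \frac{11680}{7}$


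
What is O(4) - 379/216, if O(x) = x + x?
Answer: 1349/216 ≈ 6.2454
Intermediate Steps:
O(x) = 2*x
O(4) - 379/216 = 2*4 - 379/216 = 8 - 379*1/216 = 8 - 379/216 = 1349/216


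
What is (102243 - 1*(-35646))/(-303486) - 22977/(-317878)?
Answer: -3071556810/8039293559 ≈ -0.38207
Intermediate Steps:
(102243 - 1*(-35646))/(-303486) - 22977/(-317878) = (102243 + 35646)*(-1/303486) - 22977*(-1/317878) = 137889*(-1/303486) + 22977/317878 = -45963/101162 + 22977/317878 = -3071556810/8039293559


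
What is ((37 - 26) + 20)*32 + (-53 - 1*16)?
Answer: 923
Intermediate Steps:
((37 - 26) + 20)*32 + (-53 - 1*16) = (11 + 20)*32 + (-53 - 16) = 31*32 - 69 = 992 - 69 = 923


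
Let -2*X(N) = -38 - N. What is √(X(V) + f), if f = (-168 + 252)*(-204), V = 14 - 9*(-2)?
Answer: 7*I*√349 ≈ 130.77*I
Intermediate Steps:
V = 32 (V = 14 + 18 = 32)
X(N) = 19 + N/2 (X(N) = -(-38 - N)/2 = 19 + N/2)
f = -17136 (f = 84*(-204) = -17136)
√(X(V) + f) = √((19 + (½)*32) - 17136) = √((19 + 16) - 17136) = √(35 - 17136) = √(-17101) = 7*I*√349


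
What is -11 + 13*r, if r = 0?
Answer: -11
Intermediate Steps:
-11 + 13*r = -11 + 13*0 = -11 + 0 = -11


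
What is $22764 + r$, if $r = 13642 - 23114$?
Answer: $13292$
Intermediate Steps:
$r = -9472$ ($r = 13642 - 23114 = -9472$)
$22764 + r = 22764 - 9472 = 13292$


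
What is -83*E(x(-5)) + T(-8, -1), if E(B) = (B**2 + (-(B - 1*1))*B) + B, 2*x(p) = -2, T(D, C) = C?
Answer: 165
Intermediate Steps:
x(p) = -1 (x(p) = (1/2)*(-2) = -1)
E(B) = B + B**2 + B*(1 - B) (E(B) = (B**2 + (-(B - 1))*B) + B = (B**2 + (-(-1 + B))*B) + B = (B**2 + (1 - B)*B) + B = (B**2 + B*(1 - B)) + B = B + B**2 + B*(1 - B))
-83*E(x(-5)) + T(-8, -1) = -166*(-1) - 1 = -83*(-2) - 1 = 166 - 1 = 165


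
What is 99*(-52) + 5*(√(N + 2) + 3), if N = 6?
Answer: -5133 + 10*√2 ≈ -5118.9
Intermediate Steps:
99*(-52) + 5*(√(N + 2) + 3) = 99*(-52) + 5*(√(6 + 2) + 3) = -5148 + 5*(√8 + 3) = -5148 + 5*(2*√2 + 3) = -5148 + 5*(3 + 2*√2) = -5148 + (15 + 10*√2) = -5133 + 10*√2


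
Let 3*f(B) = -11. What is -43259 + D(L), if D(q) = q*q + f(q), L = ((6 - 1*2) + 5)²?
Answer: -110105/3 ≈ -36702.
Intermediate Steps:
f(B) = -11/3 (f(B) = (⅓)*(-11) = -11/3)
L = 81 (L = ((6 - 2) + 5)² = (4 + 5)² = 9² = 81)
D(q) = -11/3 + q² (D(q) = q*q - 11/3 = q² - 11/3 = -11/3 + q²)
-43259 + D(L) = -43259 + (-11/3 + 81²) = -43259 + (-11/3 + 6561) = -43259 + 19672/3 = -110105/3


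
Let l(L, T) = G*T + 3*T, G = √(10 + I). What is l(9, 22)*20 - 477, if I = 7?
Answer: 843 + 440*√17 ≈ 2657.2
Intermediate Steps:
G = √17 (G = √(10 + 7) = √17 ≈ 4.1231)
l(L, T) = 3*T + T*√17 (l(L, T) = √17*T + 3*T = T*√17 + 3*T = 3*T + T*√17)
l(9, 22)*20 - 477 = (22*(3 + √17))*20 - 477 = (66 + 22*√17)*20 - 477 = (1320 + 440*√17) - 477 = 843 + 440*√17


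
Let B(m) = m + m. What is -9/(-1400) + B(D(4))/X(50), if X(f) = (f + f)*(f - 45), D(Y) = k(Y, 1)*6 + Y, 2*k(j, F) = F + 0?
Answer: 241/7000 ≈ 0.034429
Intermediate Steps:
k(j, F) = F/2 (k(j, F) = (F + 0)/2 = F/2)
D(Y) = 3 + Y (D(Y) = ((½)*1)*6 + Y = (½)*6 + Y = 3 + Y)
X(f) = 2*f*(-45 + f) (X(f) = (2*f)*(-45 + f) = 2*f*(-45 + f))
B(m) = 2*m
-9/(-1400) + B(D(4))/X(50) = -9/(-1400) + (2*(3 + 4))/((2*50*(-45 + 50))) = -9*(-1/1400) + (2*7)/((2*50*5)) = 9/1400 + 14/500 = 9/1400 + 14*(1/500) = 9/1400 + 7/250 = 241/7000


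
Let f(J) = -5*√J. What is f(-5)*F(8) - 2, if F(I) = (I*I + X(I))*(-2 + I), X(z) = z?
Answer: -2 - 2160*I*√5 ≈ -2.0 - 4829.9*I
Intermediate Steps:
F(I) = (-2 + I)*(I + I²) (F(I) = (I*I + I)*(-2 + I) = (I² + I)*(-2 + I) = (I + I²)*(-2 + I) = (-2 + I)*(I + I²))
f(-5)*F(8) - 2 = (-5*I*√5)*(8*(-2 + 8² - 1*8)) - 2 = (-5*I*√5)*(8*(-2 + 64 - 8)) - 2 = (-5*I*√5)*(8*54) - 2 = -5*I*√5*432 - 2 = -2160*I*√5 - 2 = -2 - 2160*I*√5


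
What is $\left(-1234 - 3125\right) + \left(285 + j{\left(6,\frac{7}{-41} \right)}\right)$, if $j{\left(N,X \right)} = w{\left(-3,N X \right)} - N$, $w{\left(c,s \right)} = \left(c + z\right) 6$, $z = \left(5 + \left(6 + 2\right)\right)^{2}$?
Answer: $-3084$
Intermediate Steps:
$z = 169$ ($z = \left(5 + 8\right)^{2} = 13^{2} = 169$)
$w{\left(c,s \right)} = 1014 + 6 c$ ($w{\left(c,s \right)} = \left(c + 169\right) 6 = \left(169 + c\right) 6 = 1014 + 6 c$)
$j{\left(N,X \right)} = 996 - N$ ($j{\left(N,X \right)} = \left(1014 + 6 \left(-3\right)\right) - N = \left(1014 - 18\right) - N = 996 - N$)
$\left(-1234 - 3125\right) + \left(285 + j{\left(6,\frac{7}{-41} \right)}\right) = \left(-1234 - 3125\right) + \left(285 + \left(996 - 6\right)\right) = -4359 + \left(285 + \left(996 - 6\right)\right) = -4359 + \left(285 + 990\right) = -4359 + 1275 = -3084$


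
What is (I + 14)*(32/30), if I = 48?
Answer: 992/15 ≈ 66.133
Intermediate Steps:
(I + 14)*(32/30) = (48 + 14)*(32/30) = 62*(32*(1/30)) = 62*(16/15) = 992/15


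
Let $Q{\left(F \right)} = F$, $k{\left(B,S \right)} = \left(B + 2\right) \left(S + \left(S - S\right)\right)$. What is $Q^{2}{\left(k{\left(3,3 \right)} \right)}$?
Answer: $225$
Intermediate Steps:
$k{\left(B,S \right)} = S \left(2 + B\right)$ ($k{\left(B,S \right)} = \left(2 + B\right) \left(S + 0\right) = \left(2 + B\right) S = S \left(2 + B\right)$)
$Q^{2}{\left(k{\left(3,3 \right)} \right)} = \left(3 \left(2 + 3\right)\right)^{2} = \left(3 \cdot 5\right)^{2} = 15^{2} = 225$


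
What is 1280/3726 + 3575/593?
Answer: 7039745/1104759 ≈ 6.3722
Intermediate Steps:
1280/3726 + 3575/593 = 1280*(1/3726) + 3575*(1/593) = 640/1863 + 3575/593 = 7039745/1104759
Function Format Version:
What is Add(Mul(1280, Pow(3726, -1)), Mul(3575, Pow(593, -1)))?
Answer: Rational(7039745, 1104759) ≈ 6.3722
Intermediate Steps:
Add(Mul(1280, Pow(3726, -1)), Mul(3575, Pow(593, -1))) = Add(Mul(1280, Rational(1, 3726)), Mul(3575, Rational(1, 593))) = Add(Rational(640, 1863), Rational(3575, 593)) = Rational(7039745, 1104759)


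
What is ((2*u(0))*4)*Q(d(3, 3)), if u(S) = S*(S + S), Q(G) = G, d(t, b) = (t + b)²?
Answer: 0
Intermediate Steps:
d(t, b) = (b + t)²
u(S) = 2*S² (u(S) = S*(2*S) = 2*S²)
((2*u(0))*4)*Q(d(3, 3)) = ((2*(2*0²))*4)*(3 + 3)² = ((2*(2*0))*4)*6² = ((2*0)*4)*36 = (0*4)*36 = 0*36 = 0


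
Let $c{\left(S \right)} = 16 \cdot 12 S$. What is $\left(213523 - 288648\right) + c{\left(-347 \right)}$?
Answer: $-141749$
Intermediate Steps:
$c{\left(S \right)} = 192 S$
$\left(213523 - 288648\right) + c{\left(-347 \right)} = \left(213523 - 288648\right) + 192 \left(-347\right) = -75125 - 66624 = -141749$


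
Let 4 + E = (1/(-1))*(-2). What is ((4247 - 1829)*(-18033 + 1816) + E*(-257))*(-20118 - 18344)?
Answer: 1508179328704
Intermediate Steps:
E = -2 (E = -4 + (1/(-1))*(-2) = -4 + (1*(-1))*(-2) = -4 - 1*(-2) = -4 + 2 = -2)
((4247 - 1829)*(-18033 + 1816) + E*(-257))*(-20118 - 18344) = ((4247 - 1829)*(-18033 + 1816) - 2*(-257))*(-20118 - 18344) = (2418*(-16217) + 514)*(-38462) = (-39212706 + 514)*(-38462) = -39212192*(-38462) = 1508179328704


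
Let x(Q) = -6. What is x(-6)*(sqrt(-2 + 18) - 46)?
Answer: 252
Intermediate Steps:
x(-6)*(sqrt(-2 + 18) - 46) = -6*(sqrt(-2 + 18) - 46) = -6*(sqrt(16) - 46) = -6*(4 - 46) = -6*(-42) = 252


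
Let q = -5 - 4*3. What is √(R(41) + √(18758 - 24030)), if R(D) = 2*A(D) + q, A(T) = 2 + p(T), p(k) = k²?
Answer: √(3349 + 2*I*√1318) ≈ 57.874 + 0.6273*I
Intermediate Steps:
q = -17 (q = -5 - 12 = -17)
A(T) = 2 + T²
R(D) = -13 + 2*D² (R(D) = 2*(2 + D²) - 17 = (4 + 2*D²) - 17 = -13 + 2*D²)
√(R(41) + √(18758 - 24030)) = √((-13 + 2*41²) + √(18758 - 24030)) = √((-13 + 2*1681) + √(-5272)) = √((-13 + 3362) + 2*I*√1318) = √(3349 + 2*I*√1318)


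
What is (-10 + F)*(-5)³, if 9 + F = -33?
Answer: 6500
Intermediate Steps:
F = -42 (F = -9 - 33 = -42)
(-10 + F)*(-5)³ = (-10 - 42)*(-5)³ = -52*(-125) = 6500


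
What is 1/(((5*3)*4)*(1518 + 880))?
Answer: 1/143880 ≈ 6.9502e-6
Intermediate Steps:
1/(((5*3)*4)*(1518 + 880)) = 1/((15*4)*2398) = 1/(60*2398) = 1/143880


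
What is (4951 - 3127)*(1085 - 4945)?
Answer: -7040640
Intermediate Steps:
(4951 - 3127)*(1085 - 4945) = 1824*(-3860) = -7040640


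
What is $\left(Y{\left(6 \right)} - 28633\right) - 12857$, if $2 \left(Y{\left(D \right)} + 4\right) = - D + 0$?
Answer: $-41497$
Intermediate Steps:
$Y{\left(D \right)} = -4 - \frac{D}{2}$ ($Y{\left(D \right)} = -4 + \frac{- D + 0}{2} = -4 + \frac{\left(-1\right) D}{2} = -4 - \frac{D}{2}$)
$\left(Y{\left(6 \right)} - 28633\right) - 12857 = \left(\left(-4 - 3\right) - 28633\right) - 12857 = \left(-7 - 28633\right) - 12857 = -28640 - 12857 = -41497$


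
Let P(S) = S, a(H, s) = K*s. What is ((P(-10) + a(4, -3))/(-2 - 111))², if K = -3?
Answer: 1/12769 ≈ 7.8315e-5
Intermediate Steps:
a(H, s) = -3*s
((P(-10) + a(4, -3))/(-2 - 111))² = ((-10 - 3*(-3))/(-2 - 111))² = ((-10 + 9)/(-113))² = (-1*(-1/113))² = (1/113)² = 1/12769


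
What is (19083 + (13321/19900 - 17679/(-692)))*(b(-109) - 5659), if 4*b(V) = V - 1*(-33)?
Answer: -93385074703531/860675 ≈ -1.0850e+8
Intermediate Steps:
b(V) = 33/4 + V/4 (b(V) = (V - 1*(-33))/4 = (V + 33)/4 = (33 + V)/4 = 33/4 + V/4)
(19083 + (13321/19900 - 17679/(-692)))*(b(-109) - 5659) = (19083 + (13321/19900 - 17679/(-692)))*((33/4 + (¼)*(-109)) - 5659) = (19083 + (13321*(1/19900) - 17679*(-1/692)))*((33/4 - 109/4) - 5659) = (19083 + (13321/19900 + 17679/692))*(-19 - 5659) = (19083 + 45128779/1721350)*(-5678) = (32893650829/1721350)*(-5678) = -93385074703531/860675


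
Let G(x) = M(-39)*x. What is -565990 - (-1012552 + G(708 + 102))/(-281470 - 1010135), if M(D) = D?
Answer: -731036558092/1291605 ≈ -5.6599e+5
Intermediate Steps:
G(x) = -39*x
-565990 - (-1012552 + G(708 + 102))/(-281470 - 1010135) = -565990 - (-1012552 - 39*(708 + 102))/(-281470 - 1010135) = -565990 - (-1012552 - 39*810)/(-1291605) = -565990 - (-1012552 - 31590)*(-1)/1291605 = -565990 - (-1044142)*(-1)/1291605 = -565990 - 1*1044142/1291605 = -565990 - 1044142/1291605 = -731036558092/1291605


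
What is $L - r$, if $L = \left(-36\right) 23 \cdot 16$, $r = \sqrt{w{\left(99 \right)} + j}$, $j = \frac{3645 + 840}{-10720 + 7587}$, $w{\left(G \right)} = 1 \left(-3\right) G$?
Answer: $-13248 - \frac{i \sqrt{17333202}}{241} \approx -13248.0 - 17.275 i$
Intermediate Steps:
$w{\left(G \right)} = - 3 G$
$j = - \frac{345}{241}$ ($j = \frac{4485}{-3133} = 4485 \left(- \frac{1}{3133}\right) = - \frac{345}{241} \approx -1.4315$)
$r = \frac{i \sqrt{17333202}}{241}$ ($r = \sqrt{\left(-3\right) 99 - \frac{345}{241}} = \sqrt{-297 - \frac{345}{241}} = \sqrt{- \frac{71922}{241}} = \frac{i \sqrt{17333202}}{241} \approx 17.275 i$)
$L = -13248$ ($L = \left(-828\right) 16 = -13248$)
$L - r = -13248 - \frac{i \sqrt{17333202}}{241}$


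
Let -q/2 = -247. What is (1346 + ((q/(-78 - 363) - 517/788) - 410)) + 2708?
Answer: 1265701883/347508 ≈ 3642.2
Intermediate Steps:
q = 494 (q = -2*(-247) = 494)
(1346 + ((q/(-78 - 363) - 517/788) - 410)) + 2708 = (1346 + ((494/(-78 - 363) - 517/788) - 410)) + 2708 = (1346 + ((494/(-441) - 517*1/788) - 410)) + 2708 = (1346 + ((494*(-1/441) - 517/788) - 410)) + 2708 = (1346 + ((-494/441 - 517/788) - 410)) + 2708 = (1346 + (-617269/347508 - 410)) + 2708 = (1346 - 143095549/347508) + 2708 = 324650219/347508 + 2708 = 1265701883/347508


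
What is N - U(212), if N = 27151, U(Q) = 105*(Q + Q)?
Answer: -17369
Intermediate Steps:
U(Q) = 210*Q (U(Q) = 105*(2*Q) = 210*Q)
N - U(212) = 27151 - 210*212 = 27151 - 1*44520 = 27151 - 44520 = -17369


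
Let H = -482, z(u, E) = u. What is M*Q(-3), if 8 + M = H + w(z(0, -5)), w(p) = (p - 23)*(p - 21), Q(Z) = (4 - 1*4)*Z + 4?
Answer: -28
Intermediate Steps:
Q(Z) = 4 (Q(Z) = (4 - 4)*Z + 4 = 0*Z + 4 = 0 + 4 = 4)
w(p) = (-23 + p)*(-21 + p)
M = -7 (M = -8 + (-482 + (483 + 0**2 - 44*0)) = -8 + (-482 + (483 + 0 + 0)) = -8 + (-482 + 483) = -8 + 1 = -7)
M*Q(-3) = -7*4 = -28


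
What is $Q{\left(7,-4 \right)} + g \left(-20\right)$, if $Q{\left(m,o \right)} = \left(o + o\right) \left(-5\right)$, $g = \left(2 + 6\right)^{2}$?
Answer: $-1240$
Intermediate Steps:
$g = 64$ ($g = 8^{2} = 64$)
$Q{\left(m,o \right)} = - 10 o$ ($Q{\left(m,o \right)} = 2 o \left(-5\right) = - 10 o$)
$Q{\left(7,-4 \right)} + g \left(-20\right) = \left(-10\right) \left(-4\right) + 64 \left(-20\right) = 40 - 1280 = -1240$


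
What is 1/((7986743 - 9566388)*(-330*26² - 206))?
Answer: 1/352712613470 ≈ 2.8352e-12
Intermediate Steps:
1/((7986743 - 9566388)*(-330*26² - 206)) = 1/((-1579645)*(-330*676 - 206)) = -1/(1579645*(-223080 - 206)) = -1/1579645/(-223286) = -1/1579645*(-1/223286) = 1/352712613470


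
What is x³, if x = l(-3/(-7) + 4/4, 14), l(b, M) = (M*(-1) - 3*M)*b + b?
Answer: -166375000/343 ≈ -4.8506e+5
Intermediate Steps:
l(b, M) = b - 4*M*b (l(b, M) = (-M - 3*M)*b + b = (-4*M)*b + b = -4*M*b + b = b - 4*M*b)
x = -550/7 (x = (-3/(-7) + 4/4)*(1 - 4*14) = (-3*(-⅐) + 4*(¼))*(1 - 56) = (3/7 + 1)*(-55) = (10/7)*(-55) = -550/7 ≈ -78.571)
x³ = (-550/7)³ = -166375000/343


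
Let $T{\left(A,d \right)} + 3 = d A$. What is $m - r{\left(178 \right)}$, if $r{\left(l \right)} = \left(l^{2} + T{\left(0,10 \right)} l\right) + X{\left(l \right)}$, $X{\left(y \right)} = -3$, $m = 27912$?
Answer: $-3235$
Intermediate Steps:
$T{\left(A,d \right)} = -3 + A d$ ($T{\left(A,d \right)} = -3 + d A = -3 + A d$)
$r{\left(l \right)} = -3 + l^{2} - 3 l$ ($r{\left(l \right)} = \left(l^{2} + \left(-3 + 0 \cdot 10\right) l\right) - 3 = \left(l^{2} + \left(-3 + 0\right) l\right) - 3 = \left(l^{2} - 3 l\right) - 3 = -3 + l^{2} - 3 l$)
$m - r{\left(178 \right)} = 27912 - \left(-3 + 178^{2} - 534\right) = 27912 - \left(-3 + 31684 - 534\right) = 27912 - 31147 = -3235$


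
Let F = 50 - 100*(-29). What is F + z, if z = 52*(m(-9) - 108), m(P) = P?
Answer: -3134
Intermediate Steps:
z = -6084 (z = 52*(-9 - 108) = 52*(-117) = -6084)
F = 2950 (F = 50 + 2900 = 2950)
F + z = 2950 - 6084 = -3134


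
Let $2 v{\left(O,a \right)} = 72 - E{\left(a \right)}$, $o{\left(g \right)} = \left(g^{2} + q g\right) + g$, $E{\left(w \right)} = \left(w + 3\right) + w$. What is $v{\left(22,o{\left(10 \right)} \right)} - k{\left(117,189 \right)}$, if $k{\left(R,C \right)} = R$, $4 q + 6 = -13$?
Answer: $-145$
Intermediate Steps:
$q = - \frac{19}{4}$ ($q = - \frac{3}{2} + \frac{1}{4} \left(-13\right) = - \frac{3}{2} - \frac{13}{4} = - \frac{19}{4} \approx -4.75$)
$E{\left(w \right)} = 3 + 2 w$ ($E{\left(w \right)} = \left(3 + w\right) + w = 3 + 2 w$)
$o{\left(g \right)} = g^{2} - \frac{15 g}{4}$ ($o{\left(g \right)} = \left(g^{2} - \frac{19 g}{4}\right) + g = g^{2} - \frac{15 g}{4}$)
$v{\left(O,a \right)} = \frac{69}{2} - a$ ($v{\left(O,a \right)} = \frac{72 - \left(3 + 2 a\right)}{2} = \frac{69 - 2 a}{2} = \frac{69}{2} - a$)
$v{\left(22,o{\left(10 \right)} \right)} - k{\left(117,189 \right)} = \left(\frac{69}{2} - \frac{1}{4} \cdot 10 \left(-15 + 4 \cdot 10\right)\right) - 117 = \left(\frac{69}{2} - \frac{1}{4} \cdot 10 \left(-15 + 40\right)\right) - 117 = \left(\frac{69}{2} - \frac{1}{4} \cdot 10 \cdot 25\right) - 117 = \left(\frac{69}{2} - \frac{125}{2}\right) - 117 = -28 - 117 = -145$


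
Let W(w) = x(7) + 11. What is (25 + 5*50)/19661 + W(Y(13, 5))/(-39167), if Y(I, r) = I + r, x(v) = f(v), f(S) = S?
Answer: 10417027/770062387 ≈ 0.013528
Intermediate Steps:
x(v) = v
W(w) = 18 (W(w) = 7 + 11 = 18)
(25 + 5*50)/19661 + W(Y(13, 5))/(-39167) = (25 + 5*50)/19661 + 18/(-39167) = (25 + 250)*(1/19661) + 18*(-1/39167) = 275*(1/19661) - 18/39167 = 275/19661 - 18/39167 = 10417027/770062387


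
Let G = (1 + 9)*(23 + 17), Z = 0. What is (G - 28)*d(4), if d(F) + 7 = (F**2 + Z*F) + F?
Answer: 4836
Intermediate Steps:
d(F) = -7 + F + F**2 (d(F) = -7 + ((F**2 + 0*F) + F) = -7 + ((F**2 + 0) + F) = -7 + (F**2 + F) = -7 + (F + F**2) = -7 + F + F**2)
G = 400 (G = 10*40 = 400)
(G - 28)*d(4) = (400 - 28)*(-7 + 4 + 4**2) = 372*(-7 + 4 + 16) = 372*13 = 4836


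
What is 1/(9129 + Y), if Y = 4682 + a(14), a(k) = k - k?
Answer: 1/13811 ≈ 7.2406e-5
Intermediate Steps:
a(k) = 0
Y = 4682 (Y = 4682 + 0 = 4682)
1/(9129 + Y) = 1/(9129 + 4682) = 1/13811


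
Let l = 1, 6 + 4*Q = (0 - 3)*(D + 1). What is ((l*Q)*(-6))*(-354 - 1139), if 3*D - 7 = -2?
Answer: -31353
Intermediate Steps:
D = 5/3 (D = 7/3 + (⅓)*(-2) = 7/3 - ⅔ = 5/3 ≈ 1.6667)
Q = -7/2 (Q = -3/2 + ((0 - 3)*(5/3 + 1))/4 = -3/2 + (-3*8/3)/4 = -3/2 + (¼)*(-8) = -3/2 - 2 = -7/2 ≈ -3.5000)
((l*Q)*(-6))*(-354 - 1139) = ((1*(-7/2))*(-6))*(-354 - 1139) = -7/2*(-6)*(-1493) = 21*(-1493) = -31353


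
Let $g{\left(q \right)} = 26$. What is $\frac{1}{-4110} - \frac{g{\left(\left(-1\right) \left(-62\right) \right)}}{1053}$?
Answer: $- \frac{2767}{110970} \approx -0.024935$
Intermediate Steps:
$\frac{1}{-4110} - \frac{g{\left(\left(-1\right) \left(-62\right) \right)}}{1053} = \frac{1}{-4110} - \frac{26}{1053} = - \frac{1}{4110} - 26 \cdot \frac{1}{1053} = - \frac{1}{4110} - \frac{2}{81} = - \frac{2767}{110970}$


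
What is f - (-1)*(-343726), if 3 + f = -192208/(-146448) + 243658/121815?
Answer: -42582750657154/123885855 ≈ -3.4373e+5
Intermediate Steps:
f = 38738576/123885855 (f = -3 + (-192208/(-146448) + 243658/121815) = -3 + (-192208*(-1/146448) + 243658*(1/121815)) = -3 + (12013/9153 + 243658/121815) = -3 + 410396141/123885855 = 38738576/123885855 ≈ 0.31270)
f - (-1)*(-343726) = 38738576/123885855 - (-1)*(-343726) = 38738576/123885855 - 1*343726 = 38738576/123885855 - 343726 = -42582750657154/123885855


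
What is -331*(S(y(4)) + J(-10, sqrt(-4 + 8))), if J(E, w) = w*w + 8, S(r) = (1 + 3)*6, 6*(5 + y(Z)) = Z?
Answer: -11916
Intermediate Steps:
y(Z) = -5 + Z/6
S(r) = 24 (S(r) = 4*6 = 24)
J(E, w) = 8 + w**2 (J(E, w) = w**2 + 8 = 8 + w**2)
-331*(S(y(4)) + J(-10, sqrt(-4 + 8))) = -331*(24 + (8 + (sqrt(-4 + 8))**2)) = -331*(24 + (8 + (sqrt(4))**2)) = -331*(24 + (8 + 2**2)) = -331*(24 + (8 + 4)) = -331*(24 + 12) = -331*36 = -11916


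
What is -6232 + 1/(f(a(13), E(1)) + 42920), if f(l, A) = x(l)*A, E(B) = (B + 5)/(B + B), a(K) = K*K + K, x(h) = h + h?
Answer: -274282783/44012 ≈ -6232.0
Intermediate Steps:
x(h) = 2*h
a(K) = K + K² (a(K) = K² + K = K + K²)
E(B) = (5 + B)/(2*B) (E(B) = (5 + B)/((2*B)) = (5 + B)*(1/(2*B)) = (5 + B)/(2*B))
f(l, A) = 2*A*l (f(l, A) = (2*l)*A = 2*A*l)
-6232 + 1/(f(a(13), E(1)) + 42920) = -6232 + 1/(2*((½)*(5 + 1)/1)*(13*(1 + 13)) + 42920) = -6232 + 1/(2*((½)*1*6)*(13*14) + 42920) = -6232 + 1/(2*3*182 + 42920) = -6232 + 1/(1092 + 42920) = -6232 + 1/44012 = -274282783/44012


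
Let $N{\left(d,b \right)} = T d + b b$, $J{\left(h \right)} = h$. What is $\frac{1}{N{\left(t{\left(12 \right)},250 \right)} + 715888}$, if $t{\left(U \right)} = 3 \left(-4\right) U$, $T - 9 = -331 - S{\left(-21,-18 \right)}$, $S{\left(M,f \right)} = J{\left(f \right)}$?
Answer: $\frac{1}{822164} \approx 1.2163 \cdot 10^{-6}$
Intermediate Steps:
$S{\left(M,f \right)} = f$
$T = -304$ ($T = 9 - 313 = -304$)
$t{\left(U \right)} = - 12 U$
$N{\left(d,b \right)} = b^{2} - 304 d$ ($N{\left(d,b \right)} = - 304 d + b b = - 304 d + b^{2} = b^{2} - 304 d$)
$\frac{1}{N{\left(t{\left(12 \right)},250 \right)} + 715888} = \frac{1}{\left(250^{2} - 304 \left(\left(-12\right) 12\right)\right) + 715888} = \frac{1}{\left(62500 - -43776\right) + 715888} = \frac{1}{\left(62500 + 43776\right) + 715888} = \frac{1}{106276 + 715888} = \frac{1}{822164}$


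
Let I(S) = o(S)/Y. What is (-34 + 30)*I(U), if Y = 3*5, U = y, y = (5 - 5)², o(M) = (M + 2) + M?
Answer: -8/15 ≈ -0.53333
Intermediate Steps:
o(M) = 2 + 2*M (o(M) = (2 + M) + M = 2 + 2*M)
y = 0 (y = 0² = 0)
U = 0
Y = 15
I(S) = 2/15 + 2*S/15 (I(S) = (2 + 2*S)/15 = (2 + 2*S)*(1/15) = 2/15 + 2*S/15)
(-34 + 30)*I(U) = (-34 + 30)*(2/15 + (2/15)*0) = -4*(2/15 + 0) = -4*2/15 = -8/15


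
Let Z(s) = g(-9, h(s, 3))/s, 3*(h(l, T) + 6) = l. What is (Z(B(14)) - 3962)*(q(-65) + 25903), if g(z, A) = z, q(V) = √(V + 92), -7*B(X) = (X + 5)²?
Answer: -37046962757/361 - 4290657*√3/361 ≈ -1.0264e+8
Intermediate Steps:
B(X) = -(5 + X)²/7 (B(X) = -(X + 5)²/7 = -(5 + X)²/7)
q(V) = √(92 + V)
h(l, T) = -6 + l/3
Z(s) = -9/s
(Z(B(14)) - 3962)*(q(-65) + 25903) = (-9*(-7/(5 + 14)²) - 3962)*(√(92 - 65) + 25903) = (-9/((-⅐*19²)) - 3962)*(√27 + 25903) = (-9/((-⅐*361)) - 3962)*(3*√3 + 25903) = (-9/(-361/7) - 3962)*(25903 + 3*√3) = (-9*(-7/361) - 3962)*(25903 + 3*√3) = (63/361 - 3962)*(25903 + 3*√3) = -1430219*(25903 + 3*√3)/361 = -37046962757/361 - 4290657*√3/361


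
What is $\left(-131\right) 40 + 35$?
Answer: $-5205$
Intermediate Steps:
$\left(-131\right) 40 + 35 = -5240 + 35 = -5205$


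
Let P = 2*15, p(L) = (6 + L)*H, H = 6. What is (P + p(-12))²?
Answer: 36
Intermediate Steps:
p(L) = 36 + 6*L (p(L) = (6 + L)*6 = 36 + 6*L)
P = 30
(P + p(-12))² = (30 + (36 + 6*(-12)))² = (30 + (36 - 72))² = (30 - 36)² = (-6)² = 36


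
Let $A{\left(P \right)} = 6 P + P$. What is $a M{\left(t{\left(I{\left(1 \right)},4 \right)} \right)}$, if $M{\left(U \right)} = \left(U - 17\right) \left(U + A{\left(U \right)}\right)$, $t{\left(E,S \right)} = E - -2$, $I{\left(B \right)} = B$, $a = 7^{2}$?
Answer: $-16464$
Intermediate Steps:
$A{\left(P \right)} = 7 P$
$a = 49$
$t{\left(E,S \right)} = 2 + E$ ($t{\left(E,S \right)} = E + 2 = 2 + E$)
$M{\left(U \right)} = 8 U \left(-17 + U\right)$ ($M{\left(U \right)} = \left(U - 17\right) \left(U + 7 U\right) = \left(-17 + U\right) 8 U = 8 U \left(-17 + U\right)$)
$a M{\left(t{\left(I{\left(1 \right)},4 \right)} \right)} = 49 \cdot 8 \left(2 + 1\right) \left(-17 + \left(2 + 1\right)\right) = 49 \cdot 8 \cdot 3 \left(-17 + 3\right) = 49 \cdot 8 \cdot 3 \left(-14\right) = 49 \left(-336\right) = -16464$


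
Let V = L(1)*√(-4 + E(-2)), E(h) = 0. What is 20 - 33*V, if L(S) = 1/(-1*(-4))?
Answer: 20 - 33*I/2 ≈ 20.0 - 16.5*I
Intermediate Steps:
L(S) = ¼ (L(S) = 1/4 = ¼)
V = I/2 (V = √(-4 + 0)/4 = √(-4)/4 = (2*I)/4 = I/2 ≈ 0.5*I)
20 - 33*V = 20 - 33*I/2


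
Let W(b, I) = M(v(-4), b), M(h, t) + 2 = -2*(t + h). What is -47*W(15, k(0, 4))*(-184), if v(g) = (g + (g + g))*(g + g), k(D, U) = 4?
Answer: -1937152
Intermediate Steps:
v(g) = 6*g**2 (v(g) = (g + 2*g)*(2*g) = (3*g)*(2*g) = 6*g**2)
M(h, t) = -2 - 2*h - 2*t (M(h, t) = -2 - 2*(t + h) = -2 - 2*(h + t) = -2 + (-2*h - 2*t) = -2 - 2*h - 2*t)
W(b, I) = -194 - 2*b (W(b, I) = -2 - 12*(-4)**2 - 2*b = -2 - 12*16 - 2*b = -2 - 2*96 - 2*b = -2 - 192 - 2*b = -194 - 2*b)
-47*W(15, k(0, 4))*(-184) = -47*(-194 - 2*15)*(-184) = -47*(-194 - 30)*(-184) = -47*(-224)*(-184) = 10528*(-184) = -1937152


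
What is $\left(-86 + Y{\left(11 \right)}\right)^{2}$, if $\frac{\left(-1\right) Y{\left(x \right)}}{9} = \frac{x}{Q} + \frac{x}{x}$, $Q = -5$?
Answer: $\frac{141376}{25} \approx 5655.0$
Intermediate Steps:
$Y{\left(x \right)} = -9 + \frac{9 x}{5}$ ($Y{\left(x \right)} = - 9 \left(\frac{x}{-5} + \frac{x}{x}\right) = - 9 \left(x \left(- \frac{1}{5}\right) + 1\right) = - 9 \left(- \frac{x}{5} + 1\right) = - 9 \left(1 - \frac{x}{5}\right) = -9 + \frac{9 x}{5}$)
$\left(-86 + Y{\left(11 \right)}\right)^{2} = \left(-86 + \left(-9 + \frac{9}{5} \cdot 11\right)\right)^{2} = \left(-86 + \left(-9 + \frac{99}{5}\right)\right)^{2} = \left(-86 + \frac{54}{5}\right)^{2} = \left(- \frac{376}{5}\right)^{2} = \frac{141376}{25}$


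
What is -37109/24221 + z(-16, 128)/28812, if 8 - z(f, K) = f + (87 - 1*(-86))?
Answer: -1072793437/697855452 ≈ -1.5373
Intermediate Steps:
z(f, K) = -165 - f (z(f, K) = 8 - (f + (87 - 1*(-86))) = 8 - (f + (87 + 86)) = 8 - (f + 173) = 8 - (173 + f) = 8 + (-173 - f) = -165 - f)
-37109/24221 + z(-16, 128)/28812 = -37109/24221 + (-165 - 1*(-16))/28812 = -37109*1/24221 + (-165 + 16)*(1/28812) = -37109/24221 - 149*1/28812 = -37109/24221 - 149/28812 = -1072793437/697855452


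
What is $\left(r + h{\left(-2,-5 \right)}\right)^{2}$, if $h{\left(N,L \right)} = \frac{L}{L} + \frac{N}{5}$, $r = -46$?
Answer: $\frac{51529}{25} \approx 2061.2$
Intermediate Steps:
$h{\left(N,L \right)} = 1 + \frac{N}{5}$ ($h{\left(N,L \right)} = 1 + N \frac{1}{5} = 1 + \frac{N}{5}$)
$\left(r + h{\left(-2,-5 \right)}\right)^{2} = \left(-46 + \left(1 + \frac{1}{5} \left(-2\right)\right)\right)^{2} = \left(-46 + \left(1 - \frac{2}{5}\right)\right)^{2} = \left(-46 + \frac{3}{5}\right)^{2} = \left(- \frac{227}{5}\right)^{2} = \frac{51529}{25}$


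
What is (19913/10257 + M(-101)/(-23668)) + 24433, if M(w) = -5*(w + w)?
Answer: 2965940702011/121381338 ≈ 24435.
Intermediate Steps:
M(w) = -10*w
(19913/10257 + M(-101)/(-23668)) + 24433 = (19913/10257 - 10*(-101)/(-23668)) + 24433 = (19913*(1/10257) + 1010*(-1/23668)) + 24433 = (19913/10257 - 505/11834) + 24433 = 230470657/121381338 + 24433 = 2965940702011/121381338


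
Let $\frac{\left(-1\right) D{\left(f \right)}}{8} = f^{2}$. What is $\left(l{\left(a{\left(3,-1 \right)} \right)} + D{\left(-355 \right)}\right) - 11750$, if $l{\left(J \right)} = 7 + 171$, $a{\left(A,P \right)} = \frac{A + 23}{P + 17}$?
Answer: $-1019772$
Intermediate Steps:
$a{\left(A,P \right)} = \frac{23 + A}{17 + P}$
$D{\left(f \right)} = - 8 f^{2}$
$l{\left(J \right)} = 178$
$\left(l{\left(a{\left(3,-1 \right)} \right)} + D{\left(-355 \right)}\right) - 11750 = \left(178 - 8 \left(-355\right)^{2}\right) - 11750 = \left(178 - 1008200\right) - 11750 = -1008022 - 11750 = -1019772$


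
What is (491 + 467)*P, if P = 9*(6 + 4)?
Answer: 86220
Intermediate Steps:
P = 90 (P = 9*10 = 90)
(491 + 467)*P = (491 + 467)*90 = 958*90 = 86220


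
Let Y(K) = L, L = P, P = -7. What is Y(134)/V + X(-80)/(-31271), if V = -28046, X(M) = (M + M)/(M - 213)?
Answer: 59649461/256968754538 ≈ 0.00023213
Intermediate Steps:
X(M) = 2*M/(-213 + M) (X(M) = (2*M)/(-213 + M) = 2*M/(-213 + M))
L = -7
Y(K) = -7
Y(134)/V + X(-80)/(-31271) = -7/(-28046) + (2*(-80)/(-213 - 80))/(-31271) = -7*(-1/28046) + (2*(-80)/(-293))*(-1/31271) = 7/28046 + (2*(-80)*(-1/293))*(-1/31271) = 7/28046 + (160/293)*(-1/31271) = 7/28046 - 160/9162403 = 59649461/256968754538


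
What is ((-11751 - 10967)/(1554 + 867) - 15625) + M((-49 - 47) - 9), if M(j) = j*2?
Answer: -38359253/2421 ≈ -15844.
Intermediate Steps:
M(j) = 2*j
((-11751 - 10967)/(1554 + 867) - 15625) + M((-49 - 47) - 9) = ((-11751 - 10967)/(1554 + 867) - 15625) + 2*((-49 - 47) - 9) = (-22718/2421 - 15625) + 2*(-96 - 9) = (-22718*1/2421 - 15625) + 2*(-105) = (-22718/2421 - 15625) - 210 = -37850843/2421 - 210 = -38359253/2421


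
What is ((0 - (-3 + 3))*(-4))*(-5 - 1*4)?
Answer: 0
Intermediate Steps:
((0 - (-3 + 3))*(-4))*(-5 - 1*4) = ((0 - 1*0)*(-4))*(-5 - 4) = ((0 + 0)*(-4))*(-9) = (0*(-4))*(-9) = 0*(-9) = 0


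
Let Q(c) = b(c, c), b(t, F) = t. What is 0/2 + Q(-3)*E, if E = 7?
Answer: -21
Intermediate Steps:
Q(c) = c
0/2 + Q(-3)*E = 0/2 - 3*7 = 0*(1/2) - 21 = 0 - 21 = -21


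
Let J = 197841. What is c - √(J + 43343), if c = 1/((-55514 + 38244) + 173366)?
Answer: 1/156096 - 4*√15074 ≈ -491.10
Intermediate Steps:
c = 1/156096 (c = 1/(-17270 + 173366) = 1/156096 ≈ 6.4063e-6)
c - √(J + 43343) = 1/156096 - √(197841 + 43343) = 1/156096 - √241184 = 1/156096 - 4*√15074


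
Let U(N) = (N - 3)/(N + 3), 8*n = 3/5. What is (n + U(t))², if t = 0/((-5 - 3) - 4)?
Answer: 1369/1600 ≈ 0.85563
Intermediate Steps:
n = 3/40 (n = (3/5)/8 = (3*(⅕))/8 = (⅛)*(⅗) = 3/40 ≈ 0.075000)
t = 0 (t = 0/(-8 - 4) = 0/(-12) = 0*(-1/12) = 0)
U(N) = (-3 + N)/(3 + N)
(n + U(t))² = (3/40 + (-3 + 0)/(3 + 0))² = (3/40 - 3/3)² = (3/40 + (⅓)*(-3))² = (3/40 - 1)² = (-37/40)² = 1369/1600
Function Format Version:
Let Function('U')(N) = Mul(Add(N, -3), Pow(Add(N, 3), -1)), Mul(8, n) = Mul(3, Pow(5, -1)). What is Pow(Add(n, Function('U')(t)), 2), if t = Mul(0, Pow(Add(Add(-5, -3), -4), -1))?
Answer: Rational(1369, 1600) ≈ 0.85563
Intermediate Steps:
n = Rational(3, 40) (n = Mul(Rational(1, 8), Mul(3, Pow(5, -1))) = Mul(Rational(1, 8), Mul(3, Rational(1, 5))) = Mul(Rational(1, 8), Rational(3, 5)) = Rational(3, 40) ≈ 0.075000)
t = 0 (t = Mul(0, Pow(Add(-8, -4), -1)) = Mul(0, Pow(-12, -1)) = Mul(0, Rational(-1, 12)) = 0)
Function('U')(N) = Mul(Pow(Add(3, N), -1), Add(-3, N)) (Function('U')(N) = Mul(Add(-3, N), Pow(Add(3, N), -1)) = Mul(Pow(Add(3, N), -1), Add(-3, N)))
Pow(Add(n, Function('U')(t)), 2) = Pow(Add(Rational(3, 40), Mul(Pow(Add(3, 0), -1), Add(-3, 0))), 2) = Pow(Add(Rational(3, 40), Mul(Pow(3, -1), -3)), 2) = Pow(Add(Rational(3, 40), Mul(Rational(1, 3), -3)), 2) = Pow(Add(Rational(3, 40), -1), 2) = Pow(Rational(-37, 40), 2) = Rational(1369, 1600)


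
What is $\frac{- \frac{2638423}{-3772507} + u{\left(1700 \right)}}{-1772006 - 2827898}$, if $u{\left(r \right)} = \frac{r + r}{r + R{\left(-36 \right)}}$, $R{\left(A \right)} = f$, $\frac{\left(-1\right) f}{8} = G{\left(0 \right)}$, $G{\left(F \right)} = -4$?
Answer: $- \frac{4349068109}{7513922627029024} \approx -5.788 \cdot 10^{-7}$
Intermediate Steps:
$f = 32$ ($f = \left(-8\right) \left(-4\right) = 32$)
$R{\left(A \right)} = 32$
$u{\left(r \right)} = \frac{2 r}{32 + r}$ ($u{\left(r \right)} = \frac{r + r}{r + 32} = \frac{2 r}{32 + r}$)
$\frac{- \frac{2638423}{-3772507} + u{\left(1700 \right)}}{-1772006 - 2827898} = \frac{- \frac{2638423}{-3772507} + 2 \cdot 1700 \frac{1}{32 + 1700}}{-1772006 - 2827898} = \frac{\left(-2638423\right) \left(- \frac{1}{3772507}\right) + 2 \cdot 1700 \cdot \frac{1}{1732}}{-4599904} = \left(\frac{2638423}{3772507} + 2 \cdot 1700 \cdot \frac{1}{1732}\right) \left(- \frac{1}{4599904}\right) = \left(\frac{2638423}{3772507} + \frac{850}{433}\right) \left(- \frac{1}{4599904}\right) = \frac{4349068109}{1633495531} \left(- \frac{1}{4599904}\right) = - \frac{4349068109}{7513922627029024}$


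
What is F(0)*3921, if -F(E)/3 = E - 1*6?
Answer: 70578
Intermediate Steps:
F(E) = 18 - 3*E (F(E) = -3*(E - 1*6) = -3*(E - 6) = -3*(-6 + E) = 18 - 3*E)
F(0)*3921 = (18 - 3*0)*3921 = (18 + 0)*3921 = 18*3921 = 70578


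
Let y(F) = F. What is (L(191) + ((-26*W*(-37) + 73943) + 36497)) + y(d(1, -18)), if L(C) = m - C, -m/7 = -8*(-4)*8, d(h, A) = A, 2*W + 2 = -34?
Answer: 91123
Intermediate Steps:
W = -18 (W = -1 + (½)*(-34) = -1 - 17 = -18)
m = -1792 (m = -7*(-8*(-4))*8 = -224*8 = -7*256 = -1792)
L(C) = -1792 - C
(L(191) + ((-26*W*(-37) + 73943) + 36497)) + y(d(1, -18)) = ((-1792 - 1*191) + ((-26*(-18)*(-37) + 73943) + 36497)) - 18 = ((-1792 - 191) + ((468*(-37) + 73943) + 36497)) - 18 = (-1983 + ((-17316 + 73943) + 36497)) - 18 = (-1983 + (56627 + 36497)) - 18 = (-1983 + 93124) - 18 = 91141 - 18 = 91123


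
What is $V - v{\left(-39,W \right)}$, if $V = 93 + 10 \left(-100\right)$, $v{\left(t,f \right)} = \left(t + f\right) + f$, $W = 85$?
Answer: $-1038$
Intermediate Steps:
$v{\left(t,f \right)} = t + 2 f$ ($v{\left(t,f \right)} = \left(f + t\right) + f = t + 2 f$)
$V = -907$ ($V = 93 - 1000 = -907$)
$V - v{\left(-39,W \right)} = -907 - \left(-39 + 2 \cdot 85\right) = -907 - \left(-39 + 170\right) = -907 - 131 = -1038$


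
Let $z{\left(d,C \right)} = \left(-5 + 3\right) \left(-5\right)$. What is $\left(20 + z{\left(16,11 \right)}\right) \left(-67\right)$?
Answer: $-2010$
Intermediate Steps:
$z{\left(d,C \right)} = 10$ ($z{\left(d,C \right)} = \left(-2\right) \left(-5\right) = 10$)
$\left(20 + z{\left(16,11 \right)}\right) \left(-67\right) = \left(20 + 10\right) \left(-67\right) = 30 \left(-67\right) = -2010$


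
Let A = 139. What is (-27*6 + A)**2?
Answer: 529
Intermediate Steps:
(-27*6 + A)**2 = (-27*6 + 139)**2 = (-162 + 139)**2 = (-23)**2 = 529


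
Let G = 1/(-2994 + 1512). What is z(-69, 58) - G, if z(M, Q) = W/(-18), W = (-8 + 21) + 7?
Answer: -4937/4446 ≈ -1.1104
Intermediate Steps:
W = 20 (W = 13 + 7 = 20)
z(M, Q) = -10/9 (z(M, Q) = 20/(-18) = 20*(-1/18) = -10/9)
G = -1/1482 (G = 1/(-1482) = -1/1482 ≈ -0.00067476)
z(-69, 58) - G = -10/9 - 1*(-1/1482) = -10/9 + 1/1482 = -4937/4446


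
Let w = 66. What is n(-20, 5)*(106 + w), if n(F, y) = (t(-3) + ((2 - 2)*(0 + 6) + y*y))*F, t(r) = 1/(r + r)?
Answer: -256280/3 ≈ -85427.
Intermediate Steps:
t(r) = 1/(2*r)
n(F, y) = F*(-⅙ + y²) (n(F, y) = ((½)/(-3) + ((2 - 2)*(0 + 6) + y*y))*F = ((½)*(-⅓) + (0*6 + y²))*F = (-⅙ + (0 + y²))*F = (-⅙ + y²)*F = F*(-⅙ + y²))
n(-20, 5)*(106 + w) = (-20*(-⅙ + 5²))*(106 + 66) = -20*(-⅙ + 25)*172 = -20*149/6*172 = -1490/3*172 = -256280/3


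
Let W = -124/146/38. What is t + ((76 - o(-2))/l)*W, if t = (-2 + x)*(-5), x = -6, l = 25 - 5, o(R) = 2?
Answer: 553653/13870 ≈ 39.917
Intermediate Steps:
l = 20
t = 40 (t = (-2 - 6)*(-5) = -8*(-5) = 40)
W = -31/1387 (W = -124*1/146*(1/38) = -62/73*1/38 = -31/1387 ≈ -0.022350)
t + ((76 - o(-2))/l)*W = 40 + ((76 - 1*2)/20)*(-31/1387) = 40 + ((76 - 2)*(1/20))*(-31/1387) = 40 + (74*(1/20))*(-31/1387) = 40 + (37/10)*(-31/1387) = 40 - 1147/13870 = 553653/13870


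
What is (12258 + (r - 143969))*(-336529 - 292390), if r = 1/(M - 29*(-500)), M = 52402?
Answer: 5541863992833999/66902 ≈ 8.2836e+10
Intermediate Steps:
r = 1/66902 (r = 1/(52402 - 29*(-500)) = 1/(52402 + 14500) = 1/66902 ≈ 1.4947e-5)
(12258 + (r - 143969))*(-336529 - 292390) = (12258 + (1/66902 - 143969))*(-336529 - 292390) = (12258 - 9631814037/66902)*(-628919) = -8811729321/66902*(-628919) = 5541863992833999/66902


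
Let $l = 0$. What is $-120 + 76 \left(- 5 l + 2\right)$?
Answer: $32$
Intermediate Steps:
$-120 + 76 \left(- 5 l + 2\right) = -120 + 76 \left(\left(-5\right) 0 + 2\right) = -120 + 76 \left(0 + 2\right) = -120 + 76 \cdot 2 = -120 + 152 = 32$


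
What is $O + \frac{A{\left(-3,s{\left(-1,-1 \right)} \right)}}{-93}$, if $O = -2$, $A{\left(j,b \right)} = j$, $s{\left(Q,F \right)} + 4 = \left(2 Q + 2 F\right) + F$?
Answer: $- \frac{61}{31} \approx -1.9677$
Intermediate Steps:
$s{\left(Q,F \right)} = -4 + 2 Q + 3 F$ ($s{\left(Q,F \right)} = -4 + \left(\left(2 Q + 2 F\right) + F\right) = -4 + \left(\left(2 F + 2 Q\right) + F\right) = -4 + \left(2 Q + 3 F\right) = -4 + 2 Q + 3 F$)
$O + \frac{A{\left(-3,s{\left(-1,-1 \right)} \right)}}{-93} = -2 + \frac{1}{-93} \left(-3\right) = -2 - - \frac{1}{31} = -2 + \frac{1}{31} = - \frac{61}{31}$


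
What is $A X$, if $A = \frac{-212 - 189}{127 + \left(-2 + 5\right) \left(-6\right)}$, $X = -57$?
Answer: $\frac{22857}{109} \approx 209.7$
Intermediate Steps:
$A = - \frac{401}{109}$ ($A = - \frac{401}{127 + 3 \left(-6\right)} = - \frac{401}{127 - 18} = - \frac{401}{109} \approx -3.6789$)
$A X = \left(- \frac{401}{109}\right) \left(-57\right) = \frac{22857}{109}$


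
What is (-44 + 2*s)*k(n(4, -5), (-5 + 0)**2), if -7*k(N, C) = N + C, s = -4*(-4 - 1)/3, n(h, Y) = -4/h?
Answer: 736/7 ≈ 105.14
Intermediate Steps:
s = 20/3 (s = -4*(-5)*(1/3) = 20*(1/3) = 20/3 ≈ 6.6667)
k(N, C) = -C/7 - N/7 (k(N, C) = -(N + C)/7 = -(C + N)/7 = -C/7 - N/7)
(-44 + 2*s)*k(n(4, -5), (-5 + 0)**2) = (-44 + 2*(20/3))*(-(-5 + 0)**2/7 - (-4)/(7*4)) = (-44 + 40/3)*(-1/7*(-5)**2 - (-4)/(7*4)) = -92*(-1/7*25 - 1/7*(-1))/3 = -92*(-25/7 + 1/7)/3 = -92/3*(-24/7) = 736/7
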